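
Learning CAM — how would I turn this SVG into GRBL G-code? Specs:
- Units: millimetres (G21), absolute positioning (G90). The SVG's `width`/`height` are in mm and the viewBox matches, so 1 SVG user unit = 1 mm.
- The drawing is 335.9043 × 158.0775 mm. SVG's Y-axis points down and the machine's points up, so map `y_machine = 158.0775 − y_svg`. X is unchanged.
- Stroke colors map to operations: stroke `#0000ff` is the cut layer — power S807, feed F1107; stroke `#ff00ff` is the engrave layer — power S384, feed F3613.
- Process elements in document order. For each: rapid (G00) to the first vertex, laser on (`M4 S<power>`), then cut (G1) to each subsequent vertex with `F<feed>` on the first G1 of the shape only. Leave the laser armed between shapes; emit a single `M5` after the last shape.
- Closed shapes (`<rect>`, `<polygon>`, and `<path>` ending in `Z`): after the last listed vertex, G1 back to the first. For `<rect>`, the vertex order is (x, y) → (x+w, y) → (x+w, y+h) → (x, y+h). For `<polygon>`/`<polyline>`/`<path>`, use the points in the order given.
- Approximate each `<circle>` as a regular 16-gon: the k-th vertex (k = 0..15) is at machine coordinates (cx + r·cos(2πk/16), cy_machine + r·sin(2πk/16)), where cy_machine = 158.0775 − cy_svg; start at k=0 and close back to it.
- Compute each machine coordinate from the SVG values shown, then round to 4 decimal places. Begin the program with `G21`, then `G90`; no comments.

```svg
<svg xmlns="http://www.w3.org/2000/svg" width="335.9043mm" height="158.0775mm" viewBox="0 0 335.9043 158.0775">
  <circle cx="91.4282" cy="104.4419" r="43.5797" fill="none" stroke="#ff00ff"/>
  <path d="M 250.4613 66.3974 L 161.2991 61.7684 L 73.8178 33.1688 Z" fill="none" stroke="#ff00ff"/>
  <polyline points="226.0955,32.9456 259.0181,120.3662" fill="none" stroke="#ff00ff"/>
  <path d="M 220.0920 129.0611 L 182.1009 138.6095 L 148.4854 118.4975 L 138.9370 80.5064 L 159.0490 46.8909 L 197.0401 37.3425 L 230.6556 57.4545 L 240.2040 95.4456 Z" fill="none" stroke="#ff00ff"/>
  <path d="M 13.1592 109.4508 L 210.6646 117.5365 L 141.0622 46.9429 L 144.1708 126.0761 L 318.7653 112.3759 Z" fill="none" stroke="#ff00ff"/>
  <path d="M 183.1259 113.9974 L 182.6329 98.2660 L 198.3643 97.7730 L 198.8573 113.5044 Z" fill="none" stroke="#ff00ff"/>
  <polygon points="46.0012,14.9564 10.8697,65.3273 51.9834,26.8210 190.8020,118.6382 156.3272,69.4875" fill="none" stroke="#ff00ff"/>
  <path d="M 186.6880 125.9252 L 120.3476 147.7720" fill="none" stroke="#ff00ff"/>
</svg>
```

Since the viewBox matches the mm dimensions, user units are millimetres directly. The only transform is the Y-flip y_m = 158.0775 − y_svg.

Shape 1 is a circle drawn with `<circle>`. Its stroke #ff00ff means engrave at S384, F3613. After flipping Y the toolpath is (135.0079,53.6356) → (131.6906,70.3128) → (122.2437,84.4511) → (108.1054,93.8980) → (91.4282,97.2153) → (74.7510,93.8980) → (60.6127,84.4511) → (51.1658,70.3128) → (47.8485,53.6356) → (51.1658,36.9584) → (60.6127,22.8201) → (74.7510,13.3732) → (91.4282,10.0559) → (108.1054,13.3732) → (122.2437,22.8201) → (131.6906,36.9584) → (135.0079,53.6356), returning to the start.

Shape 2 is a closed polygon drawn with `<path>`. Its stroke #ff00ff means engrave at S384, F3613. After flipping Y the toolpath is (250.4613,91.6801) → (161.2991,96.3091) → (73.8178,124.9087) → (250.4613,91.6801), returning to the start.

Shape 3 is a line segment drawn with `<polyline>`. Its stroke #ff00ff means engrave at S384, F3613. After flipping Y the toolpath is (226.0955,125.1319) → (259.0181,37.7113).

Shape 4 is a regular polygon drawn with `<path>`. Its stroke #ff00ff means engrave at S384, F3613. After flipping Y the toolpath is (220.0920,29.0164) → (182.1009,19.4680) → (148.4854,39.5800) → (138.9370,77.5711) → (159.0490,111.1866) → (197.0401,120.7350) → (230.6556,100.6230) → (240.2040,62.6319) → (220.0920,29.0164), returning to the start.

Shape 5 is a closed polygon drawn with `<path>`. Its stroke #ff00ff means engrave at S384, F3613. After flipping Y the toolpath is (13.1592,48.6267) → (210.6646,40.5410) → (141.0622,111.1346) → (144.1708,32.0014) → (318.7653,45.7016) → (13.1592,48.6267), returning to the start.

Shape 6 is a regular polygon drawn with `<path>`. Its stroke #ff00ff means engrave at S384, F3613. After flipping Y the toolpath is (183.1259,44.0801) → (182.6329,59.8115) → (198.3643,60.3045) → (198.8573,44.5731) → (183.1259,44.0801), returning to the start.

Shape 7 is a closed polygon drawn with `<polygon>`. Its stroke #ff00ff means engrave at S384, F3613. After flipping Y the toolpath is (46.0012,143.1211) → (10.8697,92.7502) → (51.9834,131.2565) → (190.8020,39.4393) → (156.3272,88.5900) → (46.0012,143.1211), returning to the start.

Shape 8 is a line segment drawn with `<path>`. Its stroke #ff00ff means engrave at S384, F3613. After flipping Y the toolpath is (186.6880,32.1523) → (120.3476,10.3055).

G21
G90
G00 X135.0079 Y53.6356
M4 S384
G1 X131.6906 Y70.3128 F3613
G1 X122.2437 Y84.4511
G1 X108.1054 Y93.8980
G1 X91.4282 Y97.2153
G1 X74.7510 Y93.8980
G1 X60.6127 Y84.4511
G1 X51.1658 Y70.3128
G1 X47.8485 Y53.6356
G1 X51.1658 Y36.9584
G1 X60.6127 Y22.8201
G1 X74.7510 Y13.3732
G1 X91.4282 Y10.0559
G1 X108.1054 Y13.3732
G1 X122.2437 Y22.8201
G1 X131.6906 Y36.9584
G1 X135.0079 Y53.6356
G00 X250.4613 Y91.6801
M4 S384
G1 X161.2991 Y96.3091 F3613
G1 X73.8178 Y124.9087
G1 X250.4613 Y91.6801
G00 X226.0955 Y125.1319
M4 S384
G1 X259.0181 Y37.7113 F3613
G00 X220.0920 Y29.0164
M4 S384
G1 X182.1009 Y19.4680 F3613
G1 X148.4854 Y39.5800
G1 X138.9370 Y77.5711
G1 X159.0490 Y111.1866
G1 X197.0401 Y120.7350
G1 X230.6556 Y100.6230
G1 X240.2040 Y62.6319
G1 X220.0920 Y29.0164
G00 X13.1592 Y48.6267
M4 S384
G1 X210.6646 Y40.5410 F3613
G1 X141.0622 Y111.1346
G1 X144.1708 Y32.0014
G1 X318.7653 Y45.7016
G1 X13.1592 Y48.6267
G00 X183.1259 Y44.0801
M4 S384
G1 X182.6329 Y59.8115 F3613
G1 X198.3643 Y60.3045
G1 X198.8573 Y44.5731
G1 X183.1259 Y44.0801
G00 X46.0012 Y143.1211
M4 S384
G1 X10.8697 Y92.7502 F3613
G1 X51.9834 Y131.2565
G1 X190.8020 Y39.4393
G1 X156.3272 Y88.5900
G1 X46.0012 Y143.1211
G00 X186.6880 Y32.1523
M4 S384
G1 X120.3476 Y10.3055 F3613
M5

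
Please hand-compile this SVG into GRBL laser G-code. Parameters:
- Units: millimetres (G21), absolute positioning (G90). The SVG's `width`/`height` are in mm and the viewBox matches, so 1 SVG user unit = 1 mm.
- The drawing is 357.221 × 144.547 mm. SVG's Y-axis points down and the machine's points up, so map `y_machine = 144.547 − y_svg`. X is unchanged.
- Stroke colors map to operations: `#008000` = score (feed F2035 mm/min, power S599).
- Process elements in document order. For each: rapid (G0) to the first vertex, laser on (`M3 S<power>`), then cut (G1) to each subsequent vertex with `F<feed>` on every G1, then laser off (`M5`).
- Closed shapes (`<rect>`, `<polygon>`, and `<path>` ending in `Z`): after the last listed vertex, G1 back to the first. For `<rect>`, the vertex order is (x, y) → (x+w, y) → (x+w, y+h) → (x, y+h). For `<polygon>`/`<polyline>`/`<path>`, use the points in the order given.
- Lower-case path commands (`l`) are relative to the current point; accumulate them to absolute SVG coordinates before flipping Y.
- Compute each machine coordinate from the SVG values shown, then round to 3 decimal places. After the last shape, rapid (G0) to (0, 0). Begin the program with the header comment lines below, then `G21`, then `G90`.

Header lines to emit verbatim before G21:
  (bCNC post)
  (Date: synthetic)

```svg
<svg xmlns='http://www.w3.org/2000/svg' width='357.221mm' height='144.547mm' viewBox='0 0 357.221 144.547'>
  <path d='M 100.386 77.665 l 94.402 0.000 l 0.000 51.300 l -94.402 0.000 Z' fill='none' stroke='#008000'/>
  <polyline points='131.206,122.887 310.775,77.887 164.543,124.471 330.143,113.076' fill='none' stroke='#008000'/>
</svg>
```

(bCNC post)
(Date: synthetic)
G21
G90
G0 X100.386 Y66.882
M3 S599
G1 X194.788 Y66.882 F2035
G1 X194.788 Y15.582 F2035
G1 X100.386 Y15.582 F2035
G1 X100.386 Y66.882 F2035
M5
G0 X131.206 Y21.660
M3 S599
G1 X310.775 Y66.660 F2035
G1 X164.543 Y20.076 F2035
G1 X330.143 Y31.471 F2035
M5
G0 X0.000 Y0.000

viewBox `0 0 357.221 144.547` with mm width/height → 1 unit = 1 mm. Flip: y_m = 144.547 − y_svg.

**Shape 1** — `<path>` rectangle, stroke `#008000` → score (S599, F2035). Machine vertices: (100.386,66.882) → (194.788,66.882) → (194.788,15.582) → (100.386,15.582) → (100.386,66.882). Closed: final G1 returns to the first vertex.

**Shape 2** — `<polyline>` open polyline, stroke `#008000` → score (S599, F2035). Machine vertices: (131.206,21.660) → (310.775,66.660) → (164.543,20.076) → (330.143,31.471). Open path.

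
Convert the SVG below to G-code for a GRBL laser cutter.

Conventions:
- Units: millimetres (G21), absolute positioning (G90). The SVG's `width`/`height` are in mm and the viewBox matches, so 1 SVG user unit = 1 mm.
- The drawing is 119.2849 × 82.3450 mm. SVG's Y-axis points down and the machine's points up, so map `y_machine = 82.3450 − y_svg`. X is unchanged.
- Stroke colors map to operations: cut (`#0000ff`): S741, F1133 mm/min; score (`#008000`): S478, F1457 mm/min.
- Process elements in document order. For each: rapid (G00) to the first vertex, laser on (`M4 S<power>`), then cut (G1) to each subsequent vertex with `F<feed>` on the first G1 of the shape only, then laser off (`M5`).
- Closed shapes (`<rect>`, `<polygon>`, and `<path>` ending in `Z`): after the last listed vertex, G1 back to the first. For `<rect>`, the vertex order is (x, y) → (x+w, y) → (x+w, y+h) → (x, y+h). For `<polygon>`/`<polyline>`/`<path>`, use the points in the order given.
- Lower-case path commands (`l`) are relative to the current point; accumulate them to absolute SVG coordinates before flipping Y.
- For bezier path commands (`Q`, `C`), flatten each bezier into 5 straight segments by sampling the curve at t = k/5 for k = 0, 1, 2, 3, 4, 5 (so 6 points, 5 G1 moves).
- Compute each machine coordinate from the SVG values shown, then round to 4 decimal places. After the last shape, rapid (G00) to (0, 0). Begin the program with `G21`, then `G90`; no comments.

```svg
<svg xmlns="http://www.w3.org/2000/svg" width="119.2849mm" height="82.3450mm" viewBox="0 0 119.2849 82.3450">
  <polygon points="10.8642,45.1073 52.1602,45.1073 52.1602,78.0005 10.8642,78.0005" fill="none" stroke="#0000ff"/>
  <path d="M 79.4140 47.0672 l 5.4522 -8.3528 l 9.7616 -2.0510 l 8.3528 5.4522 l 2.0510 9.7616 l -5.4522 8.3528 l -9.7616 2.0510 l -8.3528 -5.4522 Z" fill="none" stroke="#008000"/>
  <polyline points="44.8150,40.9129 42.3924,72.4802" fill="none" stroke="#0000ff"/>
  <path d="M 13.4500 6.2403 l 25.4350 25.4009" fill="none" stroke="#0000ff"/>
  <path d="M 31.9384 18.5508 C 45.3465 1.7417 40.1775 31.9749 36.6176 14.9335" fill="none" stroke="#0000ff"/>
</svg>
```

1 u = 1 mm; y_m = 82.3450 − y.

[1] `<polygon>` rectangle, #0000ff→cut S741 F1133: (10.8642,37.2377) → (52.1602,37.2377) → (52.1602,4.3445) → (10.8642,4.3445) → (10.8642,37.2377) (closed)

[2] `<path>` regular polygon, #008000→score S478 F1457: (79.4140,35.2778) → (84.8662,43.6306) → (94.6278,45.6816) → (102.9806,40.2294) → (105.0316,30.4678) → (99.5794,22.1150) → (89.8178,20.0640) → (81.4650,25.5162) → (79.4140,35.2778) (closed)

[3] `<polyline>` line segment, #0000ff→cut S741 F1133: (44.8150,41.4321) → (42.3924,9.8648)

[4] `<path>` line segment, #0000ff→cut S741 F1133: (13.4500,76.1047) → (38.8850,50.7038)

[5] `<path>` cubic bezier, #0000ff→cut S741 F1133: (31.9384,63.7942) → (37.9155,68.9891) → (40.4030,67.4211) → (40.3699,63.6173) → (38.7851,62.1051) → (36.6176,67.4115)

G21
G90
G00 X10.8642 Y37.2377
M4 S741
G1 X52.1602 Y37.2377 F1133
G1 X52.1602 Y4.3445
G1 X10.8642 Y4.3445
G1 X10.8642 Y37.2377
M5
G00 X79.4140 Y35.2778
M4 S478
G1 X84.8662 Y43.6306 F1457
G1 X94.6278 Y45.6816
G1 X102.9806 Y40.2294
G1 X105.0316 Y30.4678
G1 X99.5794 Y22.1150
G1 X89.8178 Y20.0640
G1 X81.4650 Y25.5162
G1 X79.4140 Y35.2778
M5
G00 X44.8150 Y41.4321
M4 S741
G1 X42.3924 Y9.8648 F1133
M5
G00 X13.4500 Y76.1047
M4 S741
G1 X38.8850 Y50.7038 F1133
M5
G00 X31.9384 Y63.7942
M4 S741
G1 X37.9155 Y68.9891 F1133
G1 X40.4030 Y67.4211
G1 X40.3699 Y63.6173
G1 X38.7851 Y62.1051
G1 X36.6176 Y67.4115
M5
G00 X0.0000 Y0.0000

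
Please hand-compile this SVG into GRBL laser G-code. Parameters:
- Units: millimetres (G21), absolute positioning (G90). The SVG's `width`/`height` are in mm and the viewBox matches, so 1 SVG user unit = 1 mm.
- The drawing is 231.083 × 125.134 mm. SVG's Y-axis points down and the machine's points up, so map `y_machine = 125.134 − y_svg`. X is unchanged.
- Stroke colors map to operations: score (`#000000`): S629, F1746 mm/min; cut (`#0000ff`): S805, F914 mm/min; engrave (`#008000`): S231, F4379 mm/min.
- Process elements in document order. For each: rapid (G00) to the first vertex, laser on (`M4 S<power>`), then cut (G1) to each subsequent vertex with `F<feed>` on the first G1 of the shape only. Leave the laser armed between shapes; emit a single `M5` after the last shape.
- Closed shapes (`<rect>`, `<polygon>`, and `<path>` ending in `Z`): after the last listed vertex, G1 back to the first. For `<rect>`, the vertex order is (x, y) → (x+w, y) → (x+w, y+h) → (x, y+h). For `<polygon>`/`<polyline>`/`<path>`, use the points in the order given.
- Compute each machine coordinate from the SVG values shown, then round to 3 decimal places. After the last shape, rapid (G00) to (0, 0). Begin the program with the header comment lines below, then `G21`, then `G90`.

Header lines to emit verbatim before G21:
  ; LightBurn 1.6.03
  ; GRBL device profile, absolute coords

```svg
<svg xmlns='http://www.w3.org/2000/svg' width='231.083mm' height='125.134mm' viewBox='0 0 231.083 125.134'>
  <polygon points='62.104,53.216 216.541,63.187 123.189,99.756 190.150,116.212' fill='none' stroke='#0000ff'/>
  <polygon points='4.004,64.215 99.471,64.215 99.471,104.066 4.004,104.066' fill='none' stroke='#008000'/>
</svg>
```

; LightBurn 1.6.03
; GRBL device profile, absolute coords
G21
G90
G00 X62.104 Y71.918
M4 S805
G1 X216.541 Y61.947 F914
G1 X123.189 Y25.378
G1 X190.150 Y8.922
G1 X62.104 Y71.918
G00 X4.004 Y60.919
M4 S231
G1 X99.471 Y60.919 F4379
G1 X99.471 Y21.068
G1 X4.004 Y21.068
G1 X4.004 Y60.919
M5
G00 X0.000 Y0.000

1 u = 1 mm; y_m = 125.134 − y.

[1] `<polygon>` closed polygon, #0000ff→cut S805 F914: (62.104,71.918) → (216.541,61.947) → (123.189,25.378) → (190.150,8.922) → (62.104,71.918) (closed)

[2] `<polygon>` rectangle, #008000→engrave S231 F4379: (4.004,60.919) → (99.471,60.919) → (99.471,21.068) → (4.004,21.068) → (4.004,60.919) (closed)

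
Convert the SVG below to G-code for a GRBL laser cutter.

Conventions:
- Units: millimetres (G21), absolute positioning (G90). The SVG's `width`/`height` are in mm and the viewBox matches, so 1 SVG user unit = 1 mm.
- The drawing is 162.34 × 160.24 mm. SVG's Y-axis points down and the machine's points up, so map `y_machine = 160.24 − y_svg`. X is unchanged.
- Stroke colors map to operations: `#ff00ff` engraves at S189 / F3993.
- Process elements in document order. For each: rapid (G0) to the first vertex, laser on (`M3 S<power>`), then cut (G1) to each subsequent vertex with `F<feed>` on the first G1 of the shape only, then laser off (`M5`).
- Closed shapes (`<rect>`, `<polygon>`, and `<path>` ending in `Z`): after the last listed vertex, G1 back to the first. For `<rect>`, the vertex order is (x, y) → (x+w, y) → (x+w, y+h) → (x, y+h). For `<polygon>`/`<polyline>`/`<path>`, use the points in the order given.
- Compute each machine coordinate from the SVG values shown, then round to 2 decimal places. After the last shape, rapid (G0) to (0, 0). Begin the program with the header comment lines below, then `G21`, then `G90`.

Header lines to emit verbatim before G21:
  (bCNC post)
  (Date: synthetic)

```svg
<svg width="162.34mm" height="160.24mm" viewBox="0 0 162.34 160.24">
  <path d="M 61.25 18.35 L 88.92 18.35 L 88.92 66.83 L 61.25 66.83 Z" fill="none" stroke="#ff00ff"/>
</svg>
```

(bCNC post)
(Date: synthetic)
G21
G90
G0 X61.25 Y141.89
M3 S189
G1 X88.92 Y141.89 F3993
G1 X88.92 Y93.41
G1 X61.25 Y93.41
G1 X61.25 Y141.89
M5
G0 X0.00 Y0.00

Since the viewBox matches the mm dimensions, user units are millimetres directly. The only transform is the Y-flip y_m = 160.24 − y_svg.

Shape 1 is a rectangle drawn with `<path>`. Its stroke #ff00ff means engrave at S189, F3993. After flipping Y the toolpath is (61.25,141.89) → (88.92,141.89) → (88.92,93.41) → (61.25,93.41) → (61.25,141.89), returning to the start.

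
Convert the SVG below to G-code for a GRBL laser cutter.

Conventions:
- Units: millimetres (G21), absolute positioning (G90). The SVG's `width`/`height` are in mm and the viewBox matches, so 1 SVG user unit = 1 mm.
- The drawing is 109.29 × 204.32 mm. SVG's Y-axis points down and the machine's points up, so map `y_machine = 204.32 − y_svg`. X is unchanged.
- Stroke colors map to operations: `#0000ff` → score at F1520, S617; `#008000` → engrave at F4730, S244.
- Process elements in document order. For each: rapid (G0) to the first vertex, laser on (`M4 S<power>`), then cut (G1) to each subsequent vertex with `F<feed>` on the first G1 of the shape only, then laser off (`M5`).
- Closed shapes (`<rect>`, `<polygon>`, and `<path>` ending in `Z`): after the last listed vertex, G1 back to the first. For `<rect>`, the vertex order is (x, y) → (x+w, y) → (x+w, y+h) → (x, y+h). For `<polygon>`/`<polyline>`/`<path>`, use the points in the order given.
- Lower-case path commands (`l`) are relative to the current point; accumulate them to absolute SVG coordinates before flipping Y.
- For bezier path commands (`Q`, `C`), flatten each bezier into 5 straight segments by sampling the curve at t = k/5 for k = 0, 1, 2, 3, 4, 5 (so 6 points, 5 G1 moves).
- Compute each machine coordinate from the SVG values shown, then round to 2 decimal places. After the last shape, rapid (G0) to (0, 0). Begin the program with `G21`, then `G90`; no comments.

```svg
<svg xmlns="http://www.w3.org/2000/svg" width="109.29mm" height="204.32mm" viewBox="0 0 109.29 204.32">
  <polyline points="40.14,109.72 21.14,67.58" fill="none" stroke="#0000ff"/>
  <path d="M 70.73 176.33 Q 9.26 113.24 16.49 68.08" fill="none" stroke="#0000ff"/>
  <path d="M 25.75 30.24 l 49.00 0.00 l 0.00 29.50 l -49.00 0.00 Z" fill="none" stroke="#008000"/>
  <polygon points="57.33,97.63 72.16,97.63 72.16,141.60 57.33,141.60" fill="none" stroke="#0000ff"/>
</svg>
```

G21
G90
G0 X40.14 Y94.60
M4 S617
G1 X21.14 Y136.74 F1520
M5
G0 X70.73 Y27.99
M4 S617
G1 X48.89 Y52.51 F1520
G1 X32.55 Y75.59
G1 X21.70 Y97.24
G1 X16.35 Y117.46
G1 X16.49 Y136.24
M5
G0 X25.75 Y174.08
M4 S244
G1 X74.75 Y174.08 F4730
G1 X74.75 Y144.58
G1 X25.75 Y144.58
G1 X25.75 Y174.08
M5
G0 X57.33 Y106.69
M4 S617
G1 X72.16 Y106.69 F1520
G1 X72.16 Y62.72
G1 X57.33 Y62.72
G1 X57.33 Y106.69
M5
G0 X0.00 Y0.00

Since the viewBox matches the mm dimensions, user units are millimetres directly. The only transform is the Y-flip y_m = 204.32 − y_svg.

Shape 1 is a line segment drawn with `<polyline>`. Its stroke #0000ff means score at S617, F1520. After flipping Y the toolpath is (40.14,94.60) → (21.14,136.74).

Shape 2 is a quadratic bezier drawn with `<path>`. Its stroke #0000ff means score at S617, F1520. After flipping Y the toolpath is (70.73,27.99) → (48.89,52.51) → (32.55,75.59) → (21.70,97.24) → (16.35,117.46) → (16.49,136.24).

Shape 3 is a rectangle drawn with `<path>`. Its stroke #008000 means engrave at S244, F4730. After flipping Y the toolpath is (25.75,174.08) → (74.75,174.08) → (74.75,144.58) → (25.75,144.58) → (25.75,174.08), returning to the start.

Shape 4 is a rectangle drawn with `<polygon>`. Its stroke #0000ff means score at S617, F1520. After flipping Y the toolpath is (57.33,106.69) → (72.16,106.69) → (72.16,62.72) → (57.33,62.72) → (57.33,106.69), returning to the start.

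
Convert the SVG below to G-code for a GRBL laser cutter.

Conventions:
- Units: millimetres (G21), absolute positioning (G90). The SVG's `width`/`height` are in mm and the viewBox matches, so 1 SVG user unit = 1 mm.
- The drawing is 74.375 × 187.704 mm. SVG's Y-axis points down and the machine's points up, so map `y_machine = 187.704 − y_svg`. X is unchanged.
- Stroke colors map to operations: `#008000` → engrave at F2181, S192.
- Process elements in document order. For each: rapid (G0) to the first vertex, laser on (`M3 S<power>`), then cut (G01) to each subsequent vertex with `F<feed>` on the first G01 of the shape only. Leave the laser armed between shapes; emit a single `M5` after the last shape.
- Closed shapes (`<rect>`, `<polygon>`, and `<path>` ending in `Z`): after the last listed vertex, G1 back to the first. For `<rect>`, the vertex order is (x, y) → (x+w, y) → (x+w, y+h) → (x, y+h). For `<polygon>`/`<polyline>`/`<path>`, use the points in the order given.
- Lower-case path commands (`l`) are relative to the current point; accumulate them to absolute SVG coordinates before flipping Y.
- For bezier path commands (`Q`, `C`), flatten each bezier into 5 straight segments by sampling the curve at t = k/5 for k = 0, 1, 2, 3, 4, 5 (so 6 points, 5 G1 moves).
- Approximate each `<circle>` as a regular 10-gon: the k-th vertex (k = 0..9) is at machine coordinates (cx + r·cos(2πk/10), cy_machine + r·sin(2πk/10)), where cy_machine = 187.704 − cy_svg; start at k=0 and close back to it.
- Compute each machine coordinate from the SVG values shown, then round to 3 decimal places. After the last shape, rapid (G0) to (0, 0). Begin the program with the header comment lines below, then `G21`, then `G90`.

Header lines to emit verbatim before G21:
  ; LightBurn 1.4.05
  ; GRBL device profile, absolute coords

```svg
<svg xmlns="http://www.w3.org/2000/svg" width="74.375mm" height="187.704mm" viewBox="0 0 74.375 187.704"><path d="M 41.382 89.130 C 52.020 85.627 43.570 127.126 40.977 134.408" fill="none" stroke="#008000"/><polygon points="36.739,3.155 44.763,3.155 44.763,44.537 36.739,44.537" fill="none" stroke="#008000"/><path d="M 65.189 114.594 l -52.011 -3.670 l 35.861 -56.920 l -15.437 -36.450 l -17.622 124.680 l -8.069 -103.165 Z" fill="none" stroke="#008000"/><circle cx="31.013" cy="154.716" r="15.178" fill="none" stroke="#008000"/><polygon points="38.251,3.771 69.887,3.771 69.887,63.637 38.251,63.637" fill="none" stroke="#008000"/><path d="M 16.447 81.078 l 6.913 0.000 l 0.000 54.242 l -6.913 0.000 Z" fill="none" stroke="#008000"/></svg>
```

; LightBurn 1.4.05
; GRBL device profile, absolute coords
G21
G90
G0 X41.382 Y98.574
M3 S192
G01 X45.674 Y95.909 F2181
G01 X46.582 Y86.247
G01 X45.303 Y73.389
G01 X43.036 Y61.137
G01 X40.977 Y53.296
G0 X36.739 Y184.549
M3 S192
G01 X44.763 Y184.549 F2181
G01 X44.763 Y143.167
G01 X36.739 Y143.167
G01 X36.739 Y184.549
G0 X65.189 Y73.110
M3 S192
G01 X13.178 Y76.780 F2181
G01 X49.039 Y133.700
G01 X33.602 Y170.150
G01 X15.980 Y45.470
G01 X7.911 Y148.635
G01 X65.189 Y73.110
G0 X46.191 Y32.988
M3 S192
G01 X43.292 Y41.909 F2181
G01 X35.703 Y47.423
G01 X26.323 Y47.423
G01 X18.734 Y41.909
G01 X15.835 Y32.988
G01 X18.734 Y24.067
G01 X26.323 Y18.553
G01 X35.703 Y18.553
G01 X43.292 Y24.067
G01 X46.191 Y32.988
G0 X38.251 Y183.933
M3 S192
G01 X69.887 Y183.933 F2181
G01 X69.887 Y124.067
G01 X38.251 Y124.067
G01 X38.251 Y183.933
G0 X16.447 Y106.626
M3 S192
G01 X23.360 Y106.626 F2181
G01 X23.360 Y52.384
G01 X16.447 Y52.384
G01 X16.447 Y106.626
M5
G0 X0.000 Y0.000

Since the viewBox matches the mm dimensions, user units are millimetres directly. The only transform is the Y-flip y_m = 187.704 − y_svg.

Shape 1 is a cubic bezier drawn with `<path>`. Its stroke #008000 means engrave at S192, F2181. After flipping Y the toolpath is (41.382,98.574) → (45.674,95.909) → (46.582,86.247) → (45.303,73.389) → (43.036,61.137) → (40.977,53.296).

Shape 2 is a rectangle drawn with `<polygon>`. Its stroke #008000 means engrave at S192, F2181. After flipping Y the toolpath is (36.739,184.549) → (44.763,184.549) → (44.763,143.167) → (36.739,143.167) → (36.739,184.549), returning to the start.

Shape 3 is a closed polygon drawn with `<path>`. Its stroke #008000 means engrave at S192, F2181. After flipping Y the toolpath is (65.189,73.110) → (13.178,76.780) → (49.039,133.700) → (33.602,170.150) → (15.980,45.470) → (7.911,148.635) → (65.189,73.110), returning to the start.

Shape 4 is a circle drawn with `<circle>`. Its stroke #008000 means engrave at S192, F2181. After flipping Y the toolpath is (46.191,32.988) → (43.292,41.909) → (35.703,47.423) → (26.323,47.423) → (18.734,41.909) → (15.835,32.988) → (18.734,24.067) → (26.323,18.553) → (35.703,18.553) → (43.292,24.067) → (46.191,32.988), returning to the start.

Shape 5 is a rectangle drawn with `<polygon>`. Its stroke #008000 means engrave at S192, F2181. After flipping Y the toolpath is (38.251,183.933) → (69.887,183.933) → (69.887,124.067) → (38.251,124.067) → (38.251,183.933), returning to the start.

Shape 6 is a rectangle drawn with `<path>`. Its stroke #008000 means engrave at S192, F2181. After flipping Y the toolpath is (16.447,106.626) → (23.360,106.626) → (23.360,52.384) → (16.447,52.384) → (16.447,106.626), returning to the start.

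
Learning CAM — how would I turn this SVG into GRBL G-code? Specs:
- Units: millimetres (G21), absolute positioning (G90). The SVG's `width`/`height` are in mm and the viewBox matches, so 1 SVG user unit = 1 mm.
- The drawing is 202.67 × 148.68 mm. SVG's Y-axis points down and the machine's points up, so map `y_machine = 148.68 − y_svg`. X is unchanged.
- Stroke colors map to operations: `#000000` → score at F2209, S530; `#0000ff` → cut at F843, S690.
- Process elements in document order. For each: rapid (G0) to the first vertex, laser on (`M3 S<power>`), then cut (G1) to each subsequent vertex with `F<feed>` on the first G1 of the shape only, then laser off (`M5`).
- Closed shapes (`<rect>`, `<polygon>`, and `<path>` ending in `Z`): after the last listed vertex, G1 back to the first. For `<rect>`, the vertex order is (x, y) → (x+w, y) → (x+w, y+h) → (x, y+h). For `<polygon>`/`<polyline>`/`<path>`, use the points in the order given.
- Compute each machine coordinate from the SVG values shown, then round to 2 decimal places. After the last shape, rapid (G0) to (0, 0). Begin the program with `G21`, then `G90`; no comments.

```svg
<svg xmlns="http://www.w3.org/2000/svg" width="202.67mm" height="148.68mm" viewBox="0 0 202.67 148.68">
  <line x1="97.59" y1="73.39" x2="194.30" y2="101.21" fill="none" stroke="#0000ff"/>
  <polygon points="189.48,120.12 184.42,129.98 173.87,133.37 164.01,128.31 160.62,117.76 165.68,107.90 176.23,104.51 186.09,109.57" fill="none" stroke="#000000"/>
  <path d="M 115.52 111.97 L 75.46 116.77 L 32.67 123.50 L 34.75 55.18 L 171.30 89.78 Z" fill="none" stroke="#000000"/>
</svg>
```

1 u = 1 mm; y_m = 148.68 − y.

[1] `<line>` line segment, #0000ff→cut S690 F843: (97.59,75.29) → (194.30,47.47)

[2] `<polygon>` regular polygon, #000000→score S530 F2209: (189.48,28.56) → (184.42,18.70) → (173.87,15.31) → (164.01,20.37) → (160.62,30.92) → (165.68,40.78) → (176.23,44.17) → (186.09,39.11) → (189.48,28.56) (closed)

[3] `<path>` closed polygon, #000000→score S530 F2209: (115.52,36.71) → (75.46,31.91) → (32.67,25.18) → (34.75,93.50) → (171.30,58.90) → (115.52,36.71) (closed)

G21
G90
G0 X97.59 Y75.29
M3 S690
G1 X194.30 Y47.47 F843
M5
G0 X189.48 Y28.56
M3 S530
G1 X184.42 Y18.70 F2209
G1 X173.87 Y15.31
G1 X164.01 Y20.37
G1 X160.62 Y30.92
G1 X165.68 Y40.78
G1 X176.23 Y44.17
G1 X186.09 Y39.11
G1 X189.48 Y28.56
M5
G0 X115.52 Y36.71
M3 S530
G1 X75.46 Y31.91 F2209
G1 X32.67 Y25.18
G1 X34.75 Y93.50
G1 X171.30 Y58.90
G1 X115.52 Y36.71
M5
G0 X0.00 Y0.00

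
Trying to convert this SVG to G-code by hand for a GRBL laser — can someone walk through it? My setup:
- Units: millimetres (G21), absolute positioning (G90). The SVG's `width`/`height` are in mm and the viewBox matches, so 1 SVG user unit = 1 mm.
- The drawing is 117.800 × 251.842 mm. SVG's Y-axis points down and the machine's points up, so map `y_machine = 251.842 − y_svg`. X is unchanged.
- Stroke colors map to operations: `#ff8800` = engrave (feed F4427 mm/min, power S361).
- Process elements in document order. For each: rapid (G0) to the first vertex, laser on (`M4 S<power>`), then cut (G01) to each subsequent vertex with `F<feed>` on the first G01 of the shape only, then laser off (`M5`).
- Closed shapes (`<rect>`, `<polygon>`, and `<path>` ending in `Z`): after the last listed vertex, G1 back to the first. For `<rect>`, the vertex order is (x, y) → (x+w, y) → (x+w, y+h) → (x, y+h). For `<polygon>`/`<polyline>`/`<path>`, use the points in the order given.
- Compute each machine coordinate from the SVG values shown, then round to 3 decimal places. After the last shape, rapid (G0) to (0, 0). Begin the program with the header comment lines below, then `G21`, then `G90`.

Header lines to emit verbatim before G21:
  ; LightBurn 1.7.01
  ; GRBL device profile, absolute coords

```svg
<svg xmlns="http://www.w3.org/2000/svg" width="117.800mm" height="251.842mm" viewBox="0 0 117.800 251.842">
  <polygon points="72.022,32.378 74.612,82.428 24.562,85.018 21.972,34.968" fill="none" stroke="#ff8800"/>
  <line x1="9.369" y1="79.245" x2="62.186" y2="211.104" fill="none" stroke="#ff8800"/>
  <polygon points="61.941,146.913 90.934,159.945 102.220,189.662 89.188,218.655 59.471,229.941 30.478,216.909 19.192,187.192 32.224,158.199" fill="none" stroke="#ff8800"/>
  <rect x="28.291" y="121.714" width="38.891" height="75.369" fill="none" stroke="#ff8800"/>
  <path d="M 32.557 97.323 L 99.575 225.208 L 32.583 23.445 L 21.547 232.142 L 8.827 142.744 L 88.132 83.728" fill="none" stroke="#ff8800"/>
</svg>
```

; LightBurn 1.7.01
; GRBL device profile, absolute coords
G21
G90
G0 X72.022 Y219.464
M4 S361
G01 X74.612 Y169.414 F4427
G01 X24.562 Y166.824
G01 X21.972 Y216.874
G01 X72.022 Y219.464
M5
G0 X9.369 Y172.597
M4 S361
G01 X62.186 Y40.738 F4427
M5
G0 X61.941 Y104.929
M4 S361
G01 X90.934 Y91.897 F4427
G01 X102.220 Y62.180
G01 X89.188 Y33.187
G01 X59.471 Y21.901
G01 X30.478 Y34.933
G01 X19.192 Y64.650
G01 X32.224 Y93.643
G01 X61.941 Y104.929
M5
G0 X28.291 Y130.128
M4 S361
G01 X67.182 Y130.128 F4427
G01 X67.182 Y54.759
G01 X28.291 Y54.759
G01 X28.291 Y130.128
M5
G0 X32.557 Y154.519
M4 S361
G01 X99.575 Y26.634 F4427
G01 X32.583 Y228.397
G01 X21.547 Y19.700
G01 X8.827 Y109.098
G01 X88.132 Y168.114
M5
G0 X0.000 Y0.000

Since the viewBox matches the mm dimensions, user units are millimetres directly. The only transform is the Y-flip y_m = 251.842 − y_svg.

Shape 1 is a regular polygon drawn with `<polygon>`. Its stroke #ff8800 means engrave at S361, F4427. After flipping Y the toolpath is (72.022,219.464) → (74.612,169.414) → (24.562,166.824) → (21.972,216.874) → (72.022,219.464), returning to the start.

Shape 2 is a line segment drawn with `<line>`. Its stroke #ff8800 means engrave at S361, F4427. After flipping Y the toolpath is (9.369,172.597) → (62.186,40.738).

Shape 3 is a regular polygon drawn with `<polygon>`. Its stroke #ff8800 means engrave at S361, F4427. After flipping Y the toolpath is (61.941,104.929) → (90.934,91.897) → (102.220,62.180) → (89.188,33.187) → (59.471,21.901) → (30.478,34.933) → (19.192,64.650) → (32.224,93.643) → (61.941,104.929), returning to the start.

Shape 4 is a rectangle drawn with `<rect>`. Its stroke #ff8800 means engrave at S361, F4427. After flipping Y the toolpath is (28.291,130.128) → (67.182,130.128) → (67.182,54.759) → (28.291,54.759) → (28.291,130.128), returning to the start.

Shape 5 is a open polyline drawn with `<path>`. Its stroke #ff8800 means engrave at S361, F4427. After flipping Y the toolpath is (32.557,154.519) → (99.575,26.634) → (32.583,228.397) → (21.547,19.700) → (8.827,109.098) → (88.132,168.114).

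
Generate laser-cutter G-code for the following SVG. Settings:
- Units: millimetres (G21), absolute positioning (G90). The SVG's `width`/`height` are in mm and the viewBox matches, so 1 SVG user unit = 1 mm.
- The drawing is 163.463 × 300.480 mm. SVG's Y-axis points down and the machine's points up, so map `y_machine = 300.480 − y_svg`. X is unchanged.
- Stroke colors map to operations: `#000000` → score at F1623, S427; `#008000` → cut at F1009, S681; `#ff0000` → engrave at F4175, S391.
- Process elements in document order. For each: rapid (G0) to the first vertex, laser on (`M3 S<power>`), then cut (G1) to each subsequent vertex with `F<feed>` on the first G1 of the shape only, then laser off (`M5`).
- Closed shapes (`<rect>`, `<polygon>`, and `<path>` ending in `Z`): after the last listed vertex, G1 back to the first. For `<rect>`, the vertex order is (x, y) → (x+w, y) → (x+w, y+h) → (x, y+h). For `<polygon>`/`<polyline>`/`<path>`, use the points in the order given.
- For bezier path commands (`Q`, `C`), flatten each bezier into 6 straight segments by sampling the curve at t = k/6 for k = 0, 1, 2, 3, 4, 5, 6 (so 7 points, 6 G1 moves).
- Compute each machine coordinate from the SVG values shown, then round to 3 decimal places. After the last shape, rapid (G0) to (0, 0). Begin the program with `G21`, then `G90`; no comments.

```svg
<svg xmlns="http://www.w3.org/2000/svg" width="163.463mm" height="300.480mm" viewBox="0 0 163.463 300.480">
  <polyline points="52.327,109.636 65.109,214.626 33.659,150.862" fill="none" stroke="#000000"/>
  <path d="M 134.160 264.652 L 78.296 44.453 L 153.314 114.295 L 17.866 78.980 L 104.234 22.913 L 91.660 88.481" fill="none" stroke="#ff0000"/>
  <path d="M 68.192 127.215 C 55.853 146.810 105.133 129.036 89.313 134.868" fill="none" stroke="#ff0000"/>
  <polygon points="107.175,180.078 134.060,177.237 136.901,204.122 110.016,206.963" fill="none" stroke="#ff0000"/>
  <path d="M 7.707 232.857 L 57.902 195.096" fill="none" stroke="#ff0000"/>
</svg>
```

G21
G90
G0 X52.327 Y190.844
M3 S427
G1 X65.109 Y85.854 F1623
G1 X33.659 Y149.618
M5
G0 X134.160 Y35.828
M3 S391
G1 X78.296 Y256.027 F4175
G1 X153.314 Y186.185
G1 X17.866 Y221.500
G1 X104.234 Y277.567
G1 X91.660 Y211.999
M5
G0 X68.192 Y173.265
M3 S391
G1 X66.571 Y166.299 F4175
G1 X71.699 Y163.868
G1 X80.058 Y164.277
G1 X88.126 Y165.834
G1 X92.385 Y166.843
G1 X89.313 Y165.612
M5
G0 X107.175 Y120.402
M3 S391
G1 X134.060 Y123.243 F4175
G1 X136.901 Y96.358
G1 X110.016 Y93.517
G1 X107.175 Y120.402
M5
G0 X7.707 Y67.623
M3 S391
G1 X57.902 Y105.384 F4175
M5
G0 X0.000 Y0.000

Since the viewBox matches the mm dimensions, user units are millimetres directly. The only transform is the Y-flip y_m = 300.480 − y_svg.

Shape 1 is a open polyline drawn with `<polyline>`. Its stroke #000000 means score at S427, F1623. After flipping Y the toolpath is (52.327,190.844) → (65.109,85.854) → (33.659,149.618).

Shape 2 is a open polyline drawn with `<path>`. Its stroke #ff0000 means engrave at S391, F4175. After flipping Y the toolpath is (134.160,35.828) → (78.296,256.027) → (153.314,186.185) → (17.866,221.500) → (104.234,277.567) → (91.660,211.999).

Shape 3 is a cubic bezier drawn with `<path>`. Its stroke #ff0000 means engrave at S391, F4175. After flipping Y the toolpath is (68.192,173.265) → (66.571,166.299) → (71.699,163.868) → (80.058,164.277) → (88.126,165.834) → (92.385,166.843) → (89.313,165.612).

Shape 4 is a regular polygon drawn with `<polygon>`. Its stroke #ff0000 means engrave at S391, F4175. After flipping Y the toolpath is (107.175,120.402) → (134.060,123.243) → (136.901,96.358) → (110.016,93.517) → (107.175,120.402), returning to the start.

Shape 5 is a line segment drawn with `<path>`. Its stroke #ff0000 means engrave at S391, F4175. After flipping Y the toolpath is (7.707,67.623) → (57.902,105.384).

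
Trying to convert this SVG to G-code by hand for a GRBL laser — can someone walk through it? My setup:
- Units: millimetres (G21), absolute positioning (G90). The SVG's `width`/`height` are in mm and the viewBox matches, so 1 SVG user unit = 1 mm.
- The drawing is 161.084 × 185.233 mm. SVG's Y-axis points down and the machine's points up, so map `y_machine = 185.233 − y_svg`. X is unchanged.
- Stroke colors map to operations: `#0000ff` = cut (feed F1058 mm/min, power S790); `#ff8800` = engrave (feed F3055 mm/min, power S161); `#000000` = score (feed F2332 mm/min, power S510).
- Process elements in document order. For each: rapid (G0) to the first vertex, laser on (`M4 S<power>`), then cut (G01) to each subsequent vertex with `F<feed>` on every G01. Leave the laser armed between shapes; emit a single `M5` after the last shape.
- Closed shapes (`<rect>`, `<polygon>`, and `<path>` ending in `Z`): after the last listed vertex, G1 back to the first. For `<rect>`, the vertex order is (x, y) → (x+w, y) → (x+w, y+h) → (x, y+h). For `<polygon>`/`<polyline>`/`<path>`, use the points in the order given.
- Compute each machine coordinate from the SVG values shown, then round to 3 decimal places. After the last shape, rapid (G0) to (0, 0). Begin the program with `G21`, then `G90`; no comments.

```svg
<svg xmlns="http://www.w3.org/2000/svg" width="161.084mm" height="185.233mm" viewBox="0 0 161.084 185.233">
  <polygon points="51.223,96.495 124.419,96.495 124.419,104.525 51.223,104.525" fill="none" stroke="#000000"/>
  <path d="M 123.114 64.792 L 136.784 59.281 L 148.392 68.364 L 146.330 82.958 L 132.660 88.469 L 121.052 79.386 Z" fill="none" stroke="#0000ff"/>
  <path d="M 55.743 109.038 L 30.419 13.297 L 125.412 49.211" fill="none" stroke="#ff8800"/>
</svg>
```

G21
G90
G0 X51.223 Y88.738
M4 S510
G01 X124.419 Y88.738 F2332
G01 X124.419 Y80.708 F2332
G01 X51.223 Y80.708 F2332
G01 X51.223 Y88.738 F2332
G0 X123.114 Y120.441
M4 S790
G01 X136.784 Y125.952 F1058
G01 X148.392 Y116.869 F1058
G01 X146.330 Y102.275 F1058
G01 X132.660 Y96.764 F1058
G01 X121.052 Y105.847 F1058
G01 X123.114 Y120.441 F1058
G0 X55.743 Y76.195
M4 S161
G01 X30.419 Y171.936 F3055
G01 X125.412 Y136.022 F3055
M5
G0 X0.000 Y0.000

viewBox `0 0 161.084 185.233` with mm width/height → 1 unit = 1 mm. Flip: y_m = 185.233 − y_svg.

**Shape 1** — `<polygon>` rectangle, stroke `#000000` → score (S510, F2332). Machine vertices: (51.223,88.738) → (124.419,88.738) → (124.419,80.708) → (51.223,80.708) → (51.223,88.738). Closed: final G1 returns to the first vertex.

**Shape 2** — `<path>` regular polygon, stroke `#0000ff` → cut (S790, F1058). Machine vertices: (123.114,120.441) → (136.784,125.952) → (148.392,116.869) → (146.330,102.275) → (132.660,96.764) → (121.052,105.847) → (123.114,120.441). Closed: final G1 returns to the first vertex.

**Shape 3** — `<path>` open polyline, stroke `#ff8800` → engrave (S161, F3055). Machine vertices: (55.743,76.195) → (30.419,171.936) → (125.412,136.022). Open path.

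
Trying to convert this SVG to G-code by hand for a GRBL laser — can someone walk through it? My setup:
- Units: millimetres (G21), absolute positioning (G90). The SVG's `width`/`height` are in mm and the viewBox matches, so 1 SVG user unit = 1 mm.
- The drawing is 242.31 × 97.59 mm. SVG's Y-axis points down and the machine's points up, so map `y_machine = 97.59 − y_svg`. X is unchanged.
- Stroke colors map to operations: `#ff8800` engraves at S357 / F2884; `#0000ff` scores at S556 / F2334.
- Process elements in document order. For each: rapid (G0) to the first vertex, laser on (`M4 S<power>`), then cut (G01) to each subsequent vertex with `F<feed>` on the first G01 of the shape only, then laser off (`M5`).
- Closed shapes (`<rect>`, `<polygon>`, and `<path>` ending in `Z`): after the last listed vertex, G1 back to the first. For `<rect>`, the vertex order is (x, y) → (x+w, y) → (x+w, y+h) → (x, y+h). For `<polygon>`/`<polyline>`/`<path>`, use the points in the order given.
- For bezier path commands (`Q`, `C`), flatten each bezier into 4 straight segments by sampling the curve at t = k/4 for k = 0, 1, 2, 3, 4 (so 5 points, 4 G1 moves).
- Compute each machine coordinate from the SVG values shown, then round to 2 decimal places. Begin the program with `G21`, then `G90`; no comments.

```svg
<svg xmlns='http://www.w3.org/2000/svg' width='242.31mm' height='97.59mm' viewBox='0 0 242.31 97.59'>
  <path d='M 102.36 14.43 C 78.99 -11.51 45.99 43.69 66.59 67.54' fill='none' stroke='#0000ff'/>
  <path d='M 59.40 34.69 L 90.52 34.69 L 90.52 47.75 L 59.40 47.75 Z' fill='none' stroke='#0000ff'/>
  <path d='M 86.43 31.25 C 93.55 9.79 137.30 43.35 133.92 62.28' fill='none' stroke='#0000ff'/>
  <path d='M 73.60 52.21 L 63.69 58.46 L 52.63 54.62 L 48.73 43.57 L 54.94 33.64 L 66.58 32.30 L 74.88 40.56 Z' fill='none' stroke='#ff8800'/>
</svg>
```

G21
G90
G0 X102.36 Y83.16
M4 S556
G01 X84.01 Y89.16 F2334
G01 X67.99 Y75.28
G01 X60.20 Y52.06
G01 X66.59 Y30.05
M5
G0 X59.40 Y62.90
M4 S556
G01 X90.52 Y62.90 F2334
G01 X90.52 Y49.84
G01 X59.40 Y49.84
G01 X59.40 Y62.90
M5
G0 X86.43 Y66.34
M4 S556
G01 X97.33 Y73.21 F2334
G01 X114.11 Y65.97
G01 X128.93 Y51.16
G01 X133.92 Y35.31
M5
G0 X73.60 Y45.38
M4 S357
G01 X63.69 Y39.13 F2884
G01 X52.63 Y42.97
G01 X48.73 Y54.02
G01 X54.94 Y63.95
G01 X66.58 Y65.29
G01 X74.88 Y57.03
G01 X73.60 Y45.38
M5

Since the viewBox matches the mm dimensions, user units are millimetres directly. The only transform is the Y-flip y_m = 97.59 − y_svg.

Shape 1 is a cubic bezier drawn with `<path>`. Its stroke #0000ff means score at S556, F2334. After flipping Y the toolpath is (102.36,83.16) → (84.01,89.16) → (67.99,75.28) → (60.20,52.06) → (66.59,30.05).

Shape 2 is a rectangle drawn with `<path>`. Its stroke #0000ff means score at S556, F2334. After flipping Y the toolpath is (59.40,62.90) → (90.52,62.90) → (90.52,49.84) → (59.40,49.84) → (59.40,62.90), returning to the start.

Shape 3 is a cubic bezier drawn with `<path>`. Its stroke #0000ff means score at S556, F2334. After flipping Y the toolpath is (86.43,66.34) → (97.33,73.21) → (114.11,65.97) → (128.93,51.16) → (133.92,35.31).

Shape 4 is a regular polygon drawn with `<path>`. Its stroke #ff8800 means engrave at S357, F2884. After flipping Y the toolpath is (73.60,45.38) → (63.69,39.13) → (52.63,42.97) → (48.73,54.02) → (54.94,63.95) → (66.58,65.29) → (74.88,57.03) → (73.60,45.38), returning to the start.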